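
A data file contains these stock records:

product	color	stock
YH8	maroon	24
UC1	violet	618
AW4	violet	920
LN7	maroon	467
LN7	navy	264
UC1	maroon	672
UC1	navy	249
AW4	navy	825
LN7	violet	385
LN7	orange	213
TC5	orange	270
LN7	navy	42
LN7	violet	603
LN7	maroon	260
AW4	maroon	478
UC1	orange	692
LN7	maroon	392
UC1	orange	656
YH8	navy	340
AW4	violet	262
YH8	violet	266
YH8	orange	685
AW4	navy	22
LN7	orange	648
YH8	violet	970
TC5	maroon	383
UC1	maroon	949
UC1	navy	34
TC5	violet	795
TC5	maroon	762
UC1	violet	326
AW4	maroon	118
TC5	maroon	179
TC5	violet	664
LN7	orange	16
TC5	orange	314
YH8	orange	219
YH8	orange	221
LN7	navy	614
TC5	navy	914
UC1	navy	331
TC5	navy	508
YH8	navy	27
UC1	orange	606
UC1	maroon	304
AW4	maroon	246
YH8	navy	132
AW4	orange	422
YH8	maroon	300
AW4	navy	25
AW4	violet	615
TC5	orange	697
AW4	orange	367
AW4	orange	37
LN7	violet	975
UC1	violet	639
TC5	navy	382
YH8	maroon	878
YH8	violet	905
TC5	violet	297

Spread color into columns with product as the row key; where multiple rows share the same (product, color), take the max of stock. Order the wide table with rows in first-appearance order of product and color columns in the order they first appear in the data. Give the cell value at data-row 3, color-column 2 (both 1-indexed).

With rows in first-appearance order of product, row 3 is product=AW4. color columns in first-appearance order: maroon, violet, navy, orange; column 2 is violet.
Long rows with product=AW4, color=violet: max(920, 262, 615) = 920.

920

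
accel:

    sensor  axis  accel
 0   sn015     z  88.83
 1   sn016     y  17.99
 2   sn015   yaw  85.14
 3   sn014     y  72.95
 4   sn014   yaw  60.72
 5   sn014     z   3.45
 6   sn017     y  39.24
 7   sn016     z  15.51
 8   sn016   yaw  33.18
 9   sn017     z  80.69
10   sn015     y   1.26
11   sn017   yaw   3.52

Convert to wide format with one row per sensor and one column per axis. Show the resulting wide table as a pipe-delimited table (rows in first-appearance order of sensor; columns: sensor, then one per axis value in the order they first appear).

Columns: sensor plus the 3 distinct axis values (z, y, yaw).
For example, row sn015 column z takes accel=88.83 from the long row (sn015, z).

| sensor | z | y | yaw |
| sn015 | 88.83 | 1.26 | 85.14 |
| sn016 | 15.51 | 17.99 | 33.18 |
| sn014 | 3.45 | 72.95 | 60.72 |
| sn017 | 80.69 | 39.24 | 3.52 |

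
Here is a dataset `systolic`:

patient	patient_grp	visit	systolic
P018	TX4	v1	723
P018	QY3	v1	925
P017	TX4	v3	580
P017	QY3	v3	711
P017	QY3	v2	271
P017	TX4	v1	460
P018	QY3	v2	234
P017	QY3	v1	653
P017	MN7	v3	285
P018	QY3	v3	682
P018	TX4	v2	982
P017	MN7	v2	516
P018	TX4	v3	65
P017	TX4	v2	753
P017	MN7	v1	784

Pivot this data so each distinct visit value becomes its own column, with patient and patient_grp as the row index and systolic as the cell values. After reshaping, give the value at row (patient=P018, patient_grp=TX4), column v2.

982

Wide layout: rows indexed by patient and patient_grp, columns are the 3 distinct visit values (v1, v3, v2).
Cell (patient=P018, patient_grp=TX4, visit=v2) draws from the long row where patient=P018, patient_grp=TX4 and visit=v2, which has systolic=982.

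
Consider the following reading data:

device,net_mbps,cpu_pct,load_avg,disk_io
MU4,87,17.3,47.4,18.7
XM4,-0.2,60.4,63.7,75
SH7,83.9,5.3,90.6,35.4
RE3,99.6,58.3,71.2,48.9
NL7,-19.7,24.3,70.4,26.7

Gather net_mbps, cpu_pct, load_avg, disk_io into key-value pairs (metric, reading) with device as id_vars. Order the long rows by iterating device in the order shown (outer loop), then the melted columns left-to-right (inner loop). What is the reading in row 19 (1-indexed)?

70.4

20 rows total (5 × 4). Row 19: index ⌊(19-1)/4⌋ = 4 into device → NL7; (19-1) mod 4 = 2 into the melted columns → load_avg.
So row 19 is (NL7, load_avg, 70.4); reading = 70.4.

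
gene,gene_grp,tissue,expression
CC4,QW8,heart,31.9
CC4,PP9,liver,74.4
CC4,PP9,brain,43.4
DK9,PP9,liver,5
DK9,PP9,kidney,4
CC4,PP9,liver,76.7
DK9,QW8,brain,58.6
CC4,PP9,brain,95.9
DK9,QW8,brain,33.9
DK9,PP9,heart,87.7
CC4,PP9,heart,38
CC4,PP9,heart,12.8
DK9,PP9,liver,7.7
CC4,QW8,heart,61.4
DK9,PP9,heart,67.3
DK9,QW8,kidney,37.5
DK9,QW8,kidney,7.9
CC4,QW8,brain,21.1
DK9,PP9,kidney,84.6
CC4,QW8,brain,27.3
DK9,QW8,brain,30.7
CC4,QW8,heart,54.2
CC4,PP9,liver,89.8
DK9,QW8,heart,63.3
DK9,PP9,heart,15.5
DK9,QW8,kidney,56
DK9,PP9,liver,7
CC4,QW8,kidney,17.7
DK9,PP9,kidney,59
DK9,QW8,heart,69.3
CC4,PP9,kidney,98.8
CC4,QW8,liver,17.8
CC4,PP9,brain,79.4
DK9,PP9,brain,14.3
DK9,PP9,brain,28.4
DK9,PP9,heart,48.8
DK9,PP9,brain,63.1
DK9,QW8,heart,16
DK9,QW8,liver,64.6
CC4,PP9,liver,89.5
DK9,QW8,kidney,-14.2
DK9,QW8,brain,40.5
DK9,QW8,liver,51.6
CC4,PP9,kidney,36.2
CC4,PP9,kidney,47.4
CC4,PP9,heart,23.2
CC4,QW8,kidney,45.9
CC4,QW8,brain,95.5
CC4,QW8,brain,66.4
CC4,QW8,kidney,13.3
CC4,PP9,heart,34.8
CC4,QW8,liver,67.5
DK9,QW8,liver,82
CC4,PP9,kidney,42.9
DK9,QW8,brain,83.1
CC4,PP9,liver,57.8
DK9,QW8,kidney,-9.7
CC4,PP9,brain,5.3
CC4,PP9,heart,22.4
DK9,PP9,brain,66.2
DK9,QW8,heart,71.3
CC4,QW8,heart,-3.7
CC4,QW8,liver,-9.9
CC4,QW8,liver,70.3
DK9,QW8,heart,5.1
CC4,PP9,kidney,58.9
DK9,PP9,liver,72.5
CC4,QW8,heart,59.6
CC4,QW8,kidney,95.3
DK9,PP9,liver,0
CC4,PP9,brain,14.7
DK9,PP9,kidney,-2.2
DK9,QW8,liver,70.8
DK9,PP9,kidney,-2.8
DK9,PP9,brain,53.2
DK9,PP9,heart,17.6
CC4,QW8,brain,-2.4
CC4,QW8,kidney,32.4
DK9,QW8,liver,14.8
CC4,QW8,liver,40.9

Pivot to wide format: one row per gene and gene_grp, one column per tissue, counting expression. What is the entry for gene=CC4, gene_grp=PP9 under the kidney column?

5

Rows with gene=CC4, gene_grp=PP9 and tissue=kidney: expression values are 98.8, 36.2, 47.4, 42.9, 58.9.
5 rows match — count = 5.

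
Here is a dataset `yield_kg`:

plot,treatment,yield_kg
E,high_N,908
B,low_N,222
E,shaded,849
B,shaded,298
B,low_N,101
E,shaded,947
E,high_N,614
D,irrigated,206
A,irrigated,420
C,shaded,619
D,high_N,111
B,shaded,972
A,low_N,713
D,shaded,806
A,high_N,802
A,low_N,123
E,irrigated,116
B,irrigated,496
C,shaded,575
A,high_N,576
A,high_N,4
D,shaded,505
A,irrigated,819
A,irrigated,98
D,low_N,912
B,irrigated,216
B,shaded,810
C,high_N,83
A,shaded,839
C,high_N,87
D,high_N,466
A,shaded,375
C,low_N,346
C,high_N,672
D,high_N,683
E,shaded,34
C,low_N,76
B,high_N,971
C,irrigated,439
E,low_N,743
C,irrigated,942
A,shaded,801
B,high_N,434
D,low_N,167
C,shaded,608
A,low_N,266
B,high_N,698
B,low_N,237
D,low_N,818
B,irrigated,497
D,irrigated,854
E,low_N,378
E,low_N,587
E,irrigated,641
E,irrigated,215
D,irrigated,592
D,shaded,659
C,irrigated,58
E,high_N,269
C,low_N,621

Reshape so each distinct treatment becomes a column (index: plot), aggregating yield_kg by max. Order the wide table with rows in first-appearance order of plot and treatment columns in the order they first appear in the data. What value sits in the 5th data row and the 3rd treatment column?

619

With rows in first-appearance order of plot, row 5 is plot=C. treatment columns in first-appearance order: high_N, low_N, shaded, irrigated; column 3 is shaded.
Long rows with plot=C, treatment=shaded: max(619, 575, 608) = 619.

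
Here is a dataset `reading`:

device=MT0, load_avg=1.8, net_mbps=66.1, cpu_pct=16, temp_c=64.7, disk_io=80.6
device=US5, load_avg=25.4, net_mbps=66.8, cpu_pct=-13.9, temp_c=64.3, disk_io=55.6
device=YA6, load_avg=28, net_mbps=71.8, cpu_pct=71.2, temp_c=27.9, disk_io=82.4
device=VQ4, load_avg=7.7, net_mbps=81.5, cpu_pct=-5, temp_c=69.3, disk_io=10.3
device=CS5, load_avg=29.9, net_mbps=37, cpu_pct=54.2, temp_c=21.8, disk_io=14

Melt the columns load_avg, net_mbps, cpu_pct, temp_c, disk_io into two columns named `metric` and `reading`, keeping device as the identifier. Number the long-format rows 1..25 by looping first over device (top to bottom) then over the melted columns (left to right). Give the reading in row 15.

25 rows total (5 × 5). Row 15: index ⌊(15-1)/5⌋ = 2 into device → YA6; (15-1) mod 5 = 4 into the melted columns → disk_io.
So row 15 is (YA6, disk_io, 82.4); reading = 82.4.

82.4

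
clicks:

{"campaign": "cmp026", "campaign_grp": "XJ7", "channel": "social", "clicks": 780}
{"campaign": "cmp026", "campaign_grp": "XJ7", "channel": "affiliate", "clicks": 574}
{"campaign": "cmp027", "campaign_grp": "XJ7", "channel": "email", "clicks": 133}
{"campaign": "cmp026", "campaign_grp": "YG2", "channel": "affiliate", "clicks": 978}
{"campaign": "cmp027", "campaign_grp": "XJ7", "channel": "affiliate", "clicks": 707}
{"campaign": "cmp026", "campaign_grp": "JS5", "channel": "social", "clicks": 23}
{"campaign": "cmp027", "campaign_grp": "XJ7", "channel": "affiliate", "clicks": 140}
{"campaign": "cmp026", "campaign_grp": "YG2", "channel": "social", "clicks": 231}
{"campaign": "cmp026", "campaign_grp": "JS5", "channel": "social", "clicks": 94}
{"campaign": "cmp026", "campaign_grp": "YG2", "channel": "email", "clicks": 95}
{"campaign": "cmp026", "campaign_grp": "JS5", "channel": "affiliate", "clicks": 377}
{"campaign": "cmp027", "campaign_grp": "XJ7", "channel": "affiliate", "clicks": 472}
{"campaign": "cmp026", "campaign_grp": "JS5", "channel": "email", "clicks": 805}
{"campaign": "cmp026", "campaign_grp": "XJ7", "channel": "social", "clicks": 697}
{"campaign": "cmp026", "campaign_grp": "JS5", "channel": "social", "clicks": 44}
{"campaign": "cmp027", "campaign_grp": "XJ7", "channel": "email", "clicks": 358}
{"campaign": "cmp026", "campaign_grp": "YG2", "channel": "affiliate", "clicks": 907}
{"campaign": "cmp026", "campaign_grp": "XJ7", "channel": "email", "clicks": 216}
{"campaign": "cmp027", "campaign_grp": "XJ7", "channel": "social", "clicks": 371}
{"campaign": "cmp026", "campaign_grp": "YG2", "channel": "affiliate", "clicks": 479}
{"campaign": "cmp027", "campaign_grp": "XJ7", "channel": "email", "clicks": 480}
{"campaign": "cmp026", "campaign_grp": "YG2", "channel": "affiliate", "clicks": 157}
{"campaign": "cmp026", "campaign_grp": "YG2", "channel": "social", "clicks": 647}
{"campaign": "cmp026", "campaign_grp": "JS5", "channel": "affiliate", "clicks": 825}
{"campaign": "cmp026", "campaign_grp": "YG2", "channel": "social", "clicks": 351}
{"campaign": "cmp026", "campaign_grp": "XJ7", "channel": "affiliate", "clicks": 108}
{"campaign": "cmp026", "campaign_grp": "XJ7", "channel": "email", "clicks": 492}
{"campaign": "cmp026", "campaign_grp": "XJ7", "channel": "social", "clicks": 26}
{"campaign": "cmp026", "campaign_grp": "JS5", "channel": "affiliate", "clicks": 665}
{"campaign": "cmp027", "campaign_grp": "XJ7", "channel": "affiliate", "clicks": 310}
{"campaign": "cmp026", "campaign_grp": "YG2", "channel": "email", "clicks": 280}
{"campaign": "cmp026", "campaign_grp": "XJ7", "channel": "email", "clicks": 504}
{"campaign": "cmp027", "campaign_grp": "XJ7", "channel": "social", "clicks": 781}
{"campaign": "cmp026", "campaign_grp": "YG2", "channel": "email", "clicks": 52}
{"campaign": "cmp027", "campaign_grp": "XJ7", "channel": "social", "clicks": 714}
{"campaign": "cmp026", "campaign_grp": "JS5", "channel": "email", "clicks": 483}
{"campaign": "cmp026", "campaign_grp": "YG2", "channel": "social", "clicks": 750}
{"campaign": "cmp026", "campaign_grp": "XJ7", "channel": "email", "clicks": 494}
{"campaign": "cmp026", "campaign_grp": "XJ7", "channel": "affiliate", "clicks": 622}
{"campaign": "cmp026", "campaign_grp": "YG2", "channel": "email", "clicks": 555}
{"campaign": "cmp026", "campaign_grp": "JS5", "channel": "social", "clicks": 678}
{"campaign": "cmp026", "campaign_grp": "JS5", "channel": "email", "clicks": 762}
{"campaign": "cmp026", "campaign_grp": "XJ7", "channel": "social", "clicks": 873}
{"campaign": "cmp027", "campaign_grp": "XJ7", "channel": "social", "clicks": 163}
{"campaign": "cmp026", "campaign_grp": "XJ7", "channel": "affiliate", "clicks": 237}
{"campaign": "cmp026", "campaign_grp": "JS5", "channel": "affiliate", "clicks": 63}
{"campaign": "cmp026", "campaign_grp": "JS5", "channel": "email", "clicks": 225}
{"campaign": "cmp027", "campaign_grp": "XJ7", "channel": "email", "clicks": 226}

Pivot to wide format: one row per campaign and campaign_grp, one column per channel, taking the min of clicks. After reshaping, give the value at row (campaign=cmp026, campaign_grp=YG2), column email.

52

Rows with campaign=cmp026, campaign_grp=YG2 and channel=email: clicks values are 95, 280, 52, 555.
min(95, 280, 52, 555) = 52.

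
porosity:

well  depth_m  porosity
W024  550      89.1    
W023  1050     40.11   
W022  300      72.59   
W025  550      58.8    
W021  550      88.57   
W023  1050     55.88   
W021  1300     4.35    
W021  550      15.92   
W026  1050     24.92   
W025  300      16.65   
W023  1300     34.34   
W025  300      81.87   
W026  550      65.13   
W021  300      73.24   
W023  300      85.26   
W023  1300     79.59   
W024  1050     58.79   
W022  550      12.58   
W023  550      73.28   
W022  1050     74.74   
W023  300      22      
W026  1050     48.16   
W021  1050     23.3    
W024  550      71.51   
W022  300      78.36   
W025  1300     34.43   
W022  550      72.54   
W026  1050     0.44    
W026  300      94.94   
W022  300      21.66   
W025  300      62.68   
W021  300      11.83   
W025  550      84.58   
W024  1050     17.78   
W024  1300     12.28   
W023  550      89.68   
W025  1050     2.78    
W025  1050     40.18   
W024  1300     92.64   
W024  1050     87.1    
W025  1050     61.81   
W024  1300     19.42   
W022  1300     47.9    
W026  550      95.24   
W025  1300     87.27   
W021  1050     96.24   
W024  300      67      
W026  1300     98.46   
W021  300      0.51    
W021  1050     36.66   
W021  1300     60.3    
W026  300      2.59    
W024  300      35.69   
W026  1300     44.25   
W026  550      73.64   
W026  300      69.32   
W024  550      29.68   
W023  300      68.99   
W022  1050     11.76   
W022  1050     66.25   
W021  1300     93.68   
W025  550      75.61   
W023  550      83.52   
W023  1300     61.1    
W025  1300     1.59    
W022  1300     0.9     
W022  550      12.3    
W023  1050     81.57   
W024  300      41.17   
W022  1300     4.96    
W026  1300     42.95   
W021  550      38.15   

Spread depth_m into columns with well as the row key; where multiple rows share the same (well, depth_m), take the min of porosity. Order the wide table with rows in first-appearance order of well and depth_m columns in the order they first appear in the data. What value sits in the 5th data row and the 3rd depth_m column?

With rows in first-appearance order of well, row 5 is well=W021. depth_m columns in first-appearance order: 550, 1050, 300, 1300; column 3 is 300.
Long rows with well=W021, depth_m=300: min(73.24, 11.83, 0.51) = 0.51.

0.51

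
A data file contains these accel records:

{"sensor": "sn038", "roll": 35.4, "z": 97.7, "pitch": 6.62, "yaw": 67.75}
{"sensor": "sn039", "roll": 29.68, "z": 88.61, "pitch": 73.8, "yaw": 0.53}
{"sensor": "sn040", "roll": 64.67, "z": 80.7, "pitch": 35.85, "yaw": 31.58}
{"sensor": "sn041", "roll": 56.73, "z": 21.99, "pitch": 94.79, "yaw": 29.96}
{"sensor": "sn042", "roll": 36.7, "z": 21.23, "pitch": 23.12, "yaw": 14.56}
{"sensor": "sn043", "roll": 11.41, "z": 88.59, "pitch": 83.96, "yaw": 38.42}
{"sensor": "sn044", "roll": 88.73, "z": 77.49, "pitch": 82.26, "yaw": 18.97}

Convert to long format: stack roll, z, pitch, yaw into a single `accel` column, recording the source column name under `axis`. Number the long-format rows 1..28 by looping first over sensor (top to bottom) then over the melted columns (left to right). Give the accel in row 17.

28 rows total (7 × 4). Row 17: index ⌊(17-1)/4⌋ = 4 into sensor → sn042; (17-1) mod 4 = 0 into the melted columns → roll.
So row 17 is (sn042, roll, 36.7); accel = 36.7.

36.7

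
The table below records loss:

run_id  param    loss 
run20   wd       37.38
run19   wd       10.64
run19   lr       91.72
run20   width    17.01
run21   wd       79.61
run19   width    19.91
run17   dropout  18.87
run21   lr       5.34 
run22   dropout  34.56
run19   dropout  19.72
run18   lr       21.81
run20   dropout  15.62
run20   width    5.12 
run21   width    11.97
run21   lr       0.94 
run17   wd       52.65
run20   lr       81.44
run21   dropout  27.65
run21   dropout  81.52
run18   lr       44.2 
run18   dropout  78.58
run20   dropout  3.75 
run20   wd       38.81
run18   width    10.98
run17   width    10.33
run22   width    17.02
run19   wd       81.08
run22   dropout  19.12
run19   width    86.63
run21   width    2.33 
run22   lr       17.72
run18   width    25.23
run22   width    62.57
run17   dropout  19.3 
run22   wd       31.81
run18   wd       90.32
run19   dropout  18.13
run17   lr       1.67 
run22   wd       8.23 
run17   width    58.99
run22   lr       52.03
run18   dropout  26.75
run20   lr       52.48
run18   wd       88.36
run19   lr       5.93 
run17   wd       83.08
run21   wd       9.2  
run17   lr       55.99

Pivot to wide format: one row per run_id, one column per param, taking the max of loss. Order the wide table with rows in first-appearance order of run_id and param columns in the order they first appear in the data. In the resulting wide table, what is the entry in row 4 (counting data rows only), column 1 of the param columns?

With rows in first-appearance order of run_id, row 4 is run_id=run17. param columns in first-appearance order: wd, lr, width, dropout; column 1 is wd.
Long rows with run_id=run17, param=wd: max(52.65, 83.08) = 83.08.

83.08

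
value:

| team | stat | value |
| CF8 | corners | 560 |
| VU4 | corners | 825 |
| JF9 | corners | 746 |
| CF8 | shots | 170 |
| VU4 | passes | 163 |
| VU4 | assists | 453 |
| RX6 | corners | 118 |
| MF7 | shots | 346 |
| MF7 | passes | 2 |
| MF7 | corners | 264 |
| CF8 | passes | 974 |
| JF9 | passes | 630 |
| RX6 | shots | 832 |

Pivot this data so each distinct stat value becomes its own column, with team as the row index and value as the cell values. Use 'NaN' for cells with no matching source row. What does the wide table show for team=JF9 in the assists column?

NaN

No long-format row has team=JF9 and stat=assists, so the cell is NaN.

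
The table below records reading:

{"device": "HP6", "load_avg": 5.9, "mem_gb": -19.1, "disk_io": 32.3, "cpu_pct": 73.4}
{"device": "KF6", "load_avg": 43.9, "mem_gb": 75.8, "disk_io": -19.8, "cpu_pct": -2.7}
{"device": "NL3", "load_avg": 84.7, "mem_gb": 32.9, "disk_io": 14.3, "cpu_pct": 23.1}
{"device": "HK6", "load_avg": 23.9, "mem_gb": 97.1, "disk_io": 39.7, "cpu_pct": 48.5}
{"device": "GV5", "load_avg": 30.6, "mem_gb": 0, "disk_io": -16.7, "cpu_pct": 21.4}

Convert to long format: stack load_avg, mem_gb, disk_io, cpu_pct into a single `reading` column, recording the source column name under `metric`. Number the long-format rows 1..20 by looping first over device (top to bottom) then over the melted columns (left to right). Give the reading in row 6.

20 rows total (5 × 4). Row 6: index ⌊(6-1)/4⌋ = 1 into device → KF6; (6-1) mod 4 = 1 into the melted columns → mem_gb.
So row 6 is (KF6, mem_gb, 75.8); reading = 75.8.

75.8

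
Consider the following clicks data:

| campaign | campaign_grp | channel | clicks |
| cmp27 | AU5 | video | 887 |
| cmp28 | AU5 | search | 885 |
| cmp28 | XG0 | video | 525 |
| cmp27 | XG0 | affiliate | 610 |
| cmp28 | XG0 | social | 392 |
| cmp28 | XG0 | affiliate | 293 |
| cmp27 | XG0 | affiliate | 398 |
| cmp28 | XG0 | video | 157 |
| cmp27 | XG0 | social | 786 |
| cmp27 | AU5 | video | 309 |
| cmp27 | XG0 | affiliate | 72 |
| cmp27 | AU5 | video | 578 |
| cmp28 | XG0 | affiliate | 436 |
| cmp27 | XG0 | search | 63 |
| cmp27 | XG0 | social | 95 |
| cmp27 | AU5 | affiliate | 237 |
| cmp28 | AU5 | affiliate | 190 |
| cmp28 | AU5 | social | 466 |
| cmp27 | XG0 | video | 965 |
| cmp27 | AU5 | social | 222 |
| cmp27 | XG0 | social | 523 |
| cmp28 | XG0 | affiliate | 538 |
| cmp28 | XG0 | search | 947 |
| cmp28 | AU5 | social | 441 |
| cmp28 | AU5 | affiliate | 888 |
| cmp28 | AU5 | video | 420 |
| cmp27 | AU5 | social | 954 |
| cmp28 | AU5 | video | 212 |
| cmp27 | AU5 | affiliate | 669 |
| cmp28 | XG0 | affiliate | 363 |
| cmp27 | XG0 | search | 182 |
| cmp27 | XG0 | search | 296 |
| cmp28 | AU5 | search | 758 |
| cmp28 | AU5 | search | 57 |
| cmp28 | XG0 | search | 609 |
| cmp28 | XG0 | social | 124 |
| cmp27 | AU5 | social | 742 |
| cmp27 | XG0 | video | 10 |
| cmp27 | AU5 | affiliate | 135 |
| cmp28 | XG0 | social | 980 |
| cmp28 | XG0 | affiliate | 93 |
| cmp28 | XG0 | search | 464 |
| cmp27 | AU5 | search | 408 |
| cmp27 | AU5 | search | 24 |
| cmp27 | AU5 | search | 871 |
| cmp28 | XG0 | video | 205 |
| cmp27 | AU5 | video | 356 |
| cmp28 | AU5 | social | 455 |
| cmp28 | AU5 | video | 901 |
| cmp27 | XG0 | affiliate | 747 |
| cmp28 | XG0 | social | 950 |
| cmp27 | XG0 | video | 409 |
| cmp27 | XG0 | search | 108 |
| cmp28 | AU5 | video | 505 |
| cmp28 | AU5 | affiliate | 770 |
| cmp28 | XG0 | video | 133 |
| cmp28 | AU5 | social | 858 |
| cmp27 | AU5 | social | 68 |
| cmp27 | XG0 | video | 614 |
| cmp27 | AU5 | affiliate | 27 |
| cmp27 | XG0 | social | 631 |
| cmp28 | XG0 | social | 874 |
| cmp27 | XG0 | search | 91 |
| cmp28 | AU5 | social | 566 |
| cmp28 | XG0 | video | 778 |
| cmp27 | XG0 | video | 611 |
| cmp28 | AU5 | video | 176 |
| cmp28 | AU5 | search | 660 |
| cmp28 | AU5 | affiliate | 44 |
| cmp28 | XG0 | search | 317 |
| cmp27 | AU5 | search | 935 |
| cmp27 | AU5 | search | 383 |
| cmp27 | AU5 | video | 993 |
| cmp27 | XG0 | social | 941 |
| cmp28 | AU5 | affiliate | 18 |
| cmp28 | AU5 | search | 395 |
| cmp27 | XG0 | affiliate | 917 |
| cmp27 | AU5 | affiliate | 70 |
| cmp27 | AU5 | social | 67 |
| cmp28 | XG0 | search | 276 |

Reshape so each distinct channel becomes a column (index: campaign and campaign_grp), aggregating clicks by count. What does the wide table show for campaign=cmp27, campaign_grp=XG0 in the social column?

Rows with campaign=cmp27, campaign_grp=XG0 and channel=social: clicks values are 786, 95, 523, 631, 941.
5 rows match — count = 5.

5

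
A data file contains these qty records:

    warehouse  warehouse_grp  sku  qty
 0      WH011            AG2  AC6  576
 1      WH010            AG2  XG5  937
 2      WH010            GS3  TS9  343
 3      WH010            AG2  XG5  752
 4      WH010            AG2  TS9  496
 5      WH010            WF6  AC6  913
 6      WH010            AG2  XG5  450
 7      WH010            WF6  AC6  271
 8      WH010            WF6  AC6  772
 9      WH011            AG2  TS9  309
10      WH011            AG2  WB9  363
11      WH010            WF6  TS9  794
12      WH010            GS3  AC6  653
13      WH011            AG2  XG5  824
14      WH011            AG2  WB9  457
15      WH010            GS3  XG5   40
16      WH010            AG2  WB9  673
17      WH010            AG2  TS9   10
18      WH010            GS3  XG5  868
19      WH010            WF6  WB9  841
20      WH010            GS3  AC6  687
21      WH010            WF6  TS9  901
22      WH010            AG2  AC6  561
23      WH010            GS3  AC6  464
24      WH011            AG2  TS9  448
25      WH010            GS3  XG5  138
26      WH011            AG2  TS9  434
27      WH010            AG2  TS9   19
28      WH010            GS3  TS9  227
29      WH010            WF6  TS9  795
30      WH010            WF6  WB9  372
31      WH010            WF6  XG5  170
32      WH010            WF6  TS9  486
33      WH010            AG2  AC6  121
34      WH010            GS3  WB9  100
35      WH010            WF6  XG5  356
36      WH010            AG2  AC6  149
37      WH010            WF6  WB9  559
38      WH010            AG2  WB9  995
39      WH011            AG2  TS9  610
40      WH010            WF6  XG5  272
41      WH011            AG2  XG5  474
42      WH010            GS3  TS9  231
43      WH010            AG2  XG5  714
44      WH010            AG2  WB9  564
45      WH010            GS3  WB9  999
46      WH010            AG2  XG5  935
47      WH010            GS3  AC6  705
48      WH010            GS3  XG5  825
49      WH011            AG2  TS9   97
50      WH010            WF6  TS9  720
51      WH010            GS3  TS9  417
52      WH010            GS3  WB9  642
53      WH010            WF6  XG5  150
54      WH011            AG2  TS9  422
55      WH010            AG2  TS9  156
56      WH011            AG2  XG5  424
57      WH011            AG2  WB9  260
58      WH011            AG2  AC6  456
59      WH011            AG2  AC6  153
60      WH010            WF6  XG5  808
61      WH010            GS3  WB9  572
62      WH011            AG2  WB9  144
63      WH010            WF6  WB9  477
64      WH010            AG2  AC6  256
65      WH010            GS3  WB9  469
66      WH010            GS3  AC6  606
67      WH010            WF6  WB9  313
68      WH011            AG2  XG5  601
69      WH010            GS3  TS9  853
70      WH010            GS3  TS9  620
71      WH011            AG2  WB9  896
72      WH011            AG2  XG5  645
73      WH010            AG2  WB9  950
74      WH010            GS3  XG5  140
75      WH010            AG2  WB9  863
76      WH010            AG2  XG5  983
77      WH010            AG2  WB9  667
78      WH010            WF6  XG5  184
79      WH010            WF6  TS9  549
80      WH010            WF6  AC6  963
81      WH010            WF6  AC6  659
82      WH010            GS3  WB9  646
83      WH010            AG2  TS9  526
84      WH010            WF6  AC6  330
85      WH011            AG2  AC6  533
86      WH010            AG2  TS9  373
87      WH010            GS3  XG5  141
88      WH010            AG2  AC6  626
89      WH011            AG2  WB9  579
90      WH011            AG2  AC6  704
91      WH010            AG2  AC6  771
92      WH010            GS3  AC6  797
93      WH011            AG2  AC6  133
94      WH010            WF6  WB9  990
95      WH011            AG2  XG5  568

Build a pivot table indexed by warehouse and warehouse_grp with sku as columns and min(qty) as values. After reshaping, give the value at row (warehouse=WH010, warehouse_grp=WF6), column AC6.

Rows with warehouse=WH010, warehouse_grp=WF6 and sku=AC6: qty values are 913, 271, 772, 963, 659, 330.
min(913, 271, 772, 963, 659, 330) = 271.

271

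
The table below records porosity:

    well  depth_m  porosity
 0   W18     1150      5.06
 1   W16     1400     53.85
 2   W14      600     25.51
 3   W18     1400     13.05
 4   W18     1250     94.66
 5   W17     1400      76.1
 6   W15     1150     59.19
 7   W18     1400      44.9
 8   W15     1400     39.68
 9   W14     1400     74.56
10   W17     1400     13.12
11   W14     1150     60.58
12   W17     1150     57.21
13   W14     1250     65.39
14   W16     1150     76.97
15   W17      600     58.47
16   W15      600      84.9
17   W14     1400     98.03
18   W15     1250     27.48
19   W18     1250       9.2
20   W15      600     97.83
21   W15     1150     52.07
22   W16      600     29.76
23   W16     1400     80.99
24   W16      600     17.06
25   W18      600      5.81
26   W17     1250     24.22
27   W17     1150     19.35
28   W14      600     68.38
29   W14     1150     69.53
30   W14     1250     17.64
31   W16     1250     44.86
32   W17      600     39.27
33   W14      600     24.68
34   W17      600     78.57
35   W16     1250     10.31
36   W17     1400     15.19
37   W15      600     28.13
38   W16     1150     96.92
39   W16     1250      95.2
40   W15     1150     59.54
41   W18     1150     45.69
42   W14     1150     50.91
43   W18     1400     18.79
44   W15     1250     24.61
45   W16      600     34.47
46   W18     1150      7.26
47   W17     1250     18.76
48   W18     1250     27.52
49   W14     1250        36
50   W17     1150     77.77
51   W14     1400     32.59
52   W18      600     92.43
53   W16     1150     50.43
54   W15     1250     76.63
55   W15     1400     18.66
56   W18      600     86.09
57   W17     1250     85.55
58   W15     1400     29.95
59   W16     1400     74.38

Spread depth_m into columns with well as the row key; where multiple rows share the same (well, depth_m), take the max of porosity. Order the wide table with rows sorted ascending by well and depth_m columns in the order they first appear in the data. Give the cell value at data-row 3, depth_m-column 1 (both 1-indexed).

With rows sorted ascending by well, row 3 is well=W16. depth_m columns in first-appearance order: 1150, 1400, 600, 1250; column 1 is 1150.
Long rows with well=W16, depth_m=1150: max(76.97, 96.92, 50.43) = 96.92.

96.92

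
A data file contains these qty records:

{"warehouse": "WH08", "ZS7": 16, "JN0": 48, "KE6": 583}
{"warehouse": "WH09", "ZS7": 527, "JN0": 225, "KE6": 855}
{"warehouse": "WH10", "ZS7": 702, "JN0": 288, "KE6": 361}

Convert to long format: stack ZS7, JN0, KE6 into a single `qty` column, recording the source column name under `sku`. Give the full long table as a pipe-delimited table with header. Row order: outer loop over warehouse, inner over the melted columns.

Each (warehouse, column) pair becomes one row: 3 × 3 = 9 rows.
For example, (WH08, ZS7) → qty=16.

| warehouse | sku | qty |
| WH08 | ZS7 | 16 |
| WH08 | JN0 | 48 |
| WH08 | KE6 | 583 |
| WH09 | ZS7 | 527 |
| WH09 | JN0 | 225 |
| WH09 | KE6 | 855 |
| WH10 | ZS7 | 702 |
| WH10 | JN0 | 288 |
| WH10 | KE6 | 361 |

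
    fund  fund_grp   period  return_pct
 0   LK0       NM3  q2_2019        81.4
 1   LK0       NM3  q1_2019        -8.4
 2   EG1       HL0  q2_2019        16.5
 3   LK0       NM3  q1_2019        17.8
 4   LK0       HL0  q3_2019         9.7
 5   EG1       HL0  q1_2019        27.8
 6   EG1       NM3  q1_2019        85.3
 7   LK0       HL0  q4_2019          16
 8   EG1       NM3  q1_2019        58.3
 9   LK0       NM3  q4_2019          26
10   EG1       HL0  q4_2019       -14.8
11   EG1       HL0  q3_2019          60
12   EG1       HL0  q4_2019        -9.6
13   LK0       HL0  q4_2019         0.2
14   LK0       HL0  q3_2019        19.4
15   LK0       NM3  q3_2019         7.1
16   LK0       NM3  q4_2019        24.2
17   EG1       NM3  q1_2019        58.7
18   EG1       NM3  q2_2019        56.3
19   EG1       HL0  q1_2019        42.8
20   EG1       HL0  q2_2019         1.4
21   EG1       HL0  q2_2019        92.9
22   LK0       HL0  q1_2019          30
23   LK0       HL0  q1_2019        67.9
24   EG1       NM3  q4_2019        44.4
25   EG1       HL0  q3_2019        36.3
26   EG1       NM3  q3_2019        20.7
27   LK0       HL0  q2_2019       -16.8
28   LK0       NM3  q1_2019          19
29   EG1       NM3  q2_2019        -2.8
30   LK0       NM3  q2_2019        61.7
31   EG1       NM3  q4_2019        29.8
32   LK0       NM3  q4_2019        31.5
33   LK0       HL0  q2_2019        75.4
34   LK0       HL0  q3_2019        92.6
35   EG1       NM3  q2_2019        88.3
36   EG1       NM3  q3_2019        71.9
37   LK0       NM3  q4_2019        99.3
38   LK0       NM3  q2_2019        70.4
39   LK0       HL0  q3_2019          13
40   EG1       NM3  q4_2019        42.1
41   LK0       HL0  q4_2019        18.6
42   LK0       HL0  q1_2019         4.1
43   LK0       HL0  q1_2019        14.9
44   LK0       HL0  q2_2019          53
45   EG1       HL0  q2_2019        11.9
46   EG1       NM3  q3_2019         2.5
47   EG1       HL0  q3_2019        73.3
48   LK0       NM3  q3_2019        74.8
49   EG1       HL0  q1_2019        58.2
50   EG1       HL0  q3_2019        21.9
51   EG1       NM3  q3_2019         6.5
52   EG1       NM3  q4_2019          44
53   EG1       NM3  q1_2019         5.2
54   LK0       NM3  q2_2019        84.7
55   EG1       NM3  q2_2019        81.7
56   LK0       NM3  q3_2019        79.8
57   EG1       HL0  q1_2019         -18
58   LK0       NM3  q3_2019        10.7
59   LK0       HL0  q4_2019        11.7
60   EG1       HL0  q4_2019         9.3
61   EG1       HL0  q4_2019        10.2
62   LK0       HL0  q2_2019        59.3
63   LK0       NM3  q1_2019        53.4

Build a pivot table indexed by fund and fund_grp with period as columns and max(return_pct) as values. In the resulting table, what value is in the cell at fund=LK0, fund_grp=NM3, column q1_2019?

Rows with fund=LK0, fund_grp=NM3 and period=q1_2019: return_pct values are -8.4, 17.8, 19, 53.4.
max(-8.4, 17.8, 19, 53.4) = 53.4.

53.4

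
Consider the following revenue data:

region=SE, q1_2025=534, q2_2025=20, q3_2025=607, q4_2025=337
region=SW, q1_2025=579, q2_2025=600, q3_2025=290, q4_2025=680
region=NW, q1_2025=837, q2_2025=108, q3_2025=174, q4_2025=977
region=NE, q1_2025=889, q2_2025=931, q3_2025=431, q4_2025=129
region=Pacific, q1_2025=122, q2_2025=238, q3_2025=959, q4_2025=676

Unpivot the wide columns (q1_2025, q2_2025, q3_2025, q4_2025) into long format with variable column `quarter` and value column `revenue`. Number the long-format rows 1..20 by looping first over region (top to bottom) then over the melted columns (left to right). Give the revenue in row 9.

20 rows total (5 × 4). Row 9: index ⌊(9-1)/4⌋ = 2 into region → NW; (9-1) mod 4 = 0 into the melted columns → q1_2025.
So row 9 is (NW, q1_2025, 837); revenue = 837.

837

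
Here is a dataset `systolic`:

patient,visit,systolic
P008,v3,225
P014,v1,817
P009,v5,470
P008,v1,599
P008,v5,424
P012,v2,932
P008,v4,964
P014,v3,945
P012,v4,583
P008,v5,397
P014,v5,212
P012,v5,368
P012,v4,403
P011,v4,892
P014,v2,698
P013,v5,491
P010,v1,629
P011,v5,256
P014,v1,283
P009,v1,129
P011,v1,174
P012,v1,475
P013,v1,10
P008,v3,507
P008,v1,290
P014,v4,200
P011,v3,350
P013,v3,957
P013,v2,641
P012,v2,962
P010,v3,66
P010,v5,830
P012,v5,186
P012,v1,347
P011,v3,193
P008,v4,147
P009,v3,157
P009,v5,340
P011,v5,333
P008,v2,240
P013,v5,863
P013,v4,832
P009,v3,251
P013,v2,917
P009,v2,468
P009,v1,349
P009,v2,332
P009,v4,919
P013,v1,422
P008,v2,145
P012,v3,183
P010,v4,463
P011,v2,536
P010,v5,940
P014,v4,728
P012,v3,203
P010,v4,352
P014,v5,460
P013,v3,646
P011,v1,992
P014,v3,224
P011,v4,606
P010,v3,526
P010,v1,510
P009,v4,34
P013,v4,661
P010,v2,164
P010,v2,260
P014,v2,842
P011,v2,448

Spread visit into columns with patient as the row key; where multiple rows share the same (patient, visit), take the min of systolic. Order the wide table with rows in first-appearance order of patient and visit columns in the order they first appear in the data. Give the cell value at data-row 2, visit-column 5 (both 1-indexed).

200

With rows in first-appearance order of patient, row 2 is patient=P014. visit columns in first-appearance order: v3, v1, v5, v2, v4; column 5 is v4.
Long rows with patient=P014, visit=v4: min(200, 728) = 200.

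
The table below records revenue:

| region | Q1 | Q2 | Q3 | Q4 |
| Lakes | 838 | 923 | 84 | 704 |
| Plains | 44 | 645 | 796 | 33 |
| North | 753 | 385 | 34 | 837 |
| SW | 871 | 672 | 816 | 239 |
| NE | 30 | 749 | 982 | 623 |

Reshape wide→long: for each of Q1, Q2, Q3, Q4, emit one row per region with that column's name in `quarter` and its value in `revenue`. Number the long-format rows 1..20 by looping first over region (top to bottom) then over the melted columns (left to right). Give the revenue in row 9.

20 rows total (5 × 4). Row 9: index ⌊(9-1)/4⌋ = 2 into region → North; (9-1) mod 4 = 0 into the melted columns → Q1.
So row 9 is (North, Q1, 753); revenue = 753.

753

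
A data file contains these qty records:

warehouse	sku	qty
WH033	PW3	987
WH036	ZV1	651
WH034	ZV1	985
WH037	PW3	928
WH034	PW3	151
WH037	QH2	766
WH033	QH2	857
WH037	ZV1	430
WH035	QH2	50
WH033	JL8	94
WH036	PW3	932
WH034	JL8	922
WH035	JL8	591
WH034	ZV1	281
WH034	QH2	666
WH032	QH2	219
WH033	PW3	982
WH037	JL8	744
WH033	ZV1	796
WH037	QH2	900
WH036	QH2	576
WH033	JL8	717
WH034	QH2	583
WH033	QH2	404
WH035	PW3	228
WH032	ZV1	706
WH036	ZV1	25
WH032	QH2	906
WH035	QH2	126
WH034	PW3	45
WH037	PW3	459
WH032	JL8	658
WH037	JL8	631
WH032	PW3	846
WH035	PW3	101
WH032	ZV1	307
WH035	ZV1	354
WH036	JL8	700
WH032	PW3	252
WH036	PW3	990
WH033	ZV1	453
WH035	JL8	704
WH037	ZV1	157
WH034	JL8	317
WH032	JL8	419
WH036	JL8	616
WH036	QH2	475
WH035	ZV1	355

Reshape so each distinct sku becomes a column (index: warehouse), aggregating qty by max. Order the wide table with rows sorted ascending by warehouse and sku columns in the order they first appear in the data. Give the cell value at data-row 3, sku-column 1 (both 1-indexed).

With rows sorted ascending by warehouse, row 3 is warehouse=WH034. sku columns in first-appearance order: PW3, ZV1, QH2, JL8; column 1 is PW3.
Long rows with warehouse=WH034, sku=PW3: max(151, 45) = 151.

151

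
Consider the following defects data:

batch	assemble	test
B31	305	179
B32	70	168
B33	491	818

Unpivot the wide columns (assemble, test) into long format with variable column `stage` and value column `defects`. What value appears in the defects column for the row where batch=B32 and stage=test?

Unpivoting turns each (batch, wide-column) pair into one long row.
The wide cell at row B32, column test holds 168, so the long row (B32, test) has defects=168.

168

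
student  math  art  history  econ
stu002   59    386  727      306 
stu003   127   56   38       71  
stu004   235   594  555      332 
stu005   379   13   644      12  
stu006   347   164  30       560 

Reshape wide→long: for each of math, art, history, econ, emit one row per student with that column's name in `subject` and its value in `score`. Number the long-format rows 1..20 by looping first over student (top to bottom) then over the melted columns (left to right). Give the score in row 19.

20 rows total (5 × 4). Row 19: index ⌊(19-1)/4⌋ = 4 into student → stu006; (19-1) mod 4 = 2 into the melted columns → history.
So row 19 is (stu006, history, 30); score = 30.

30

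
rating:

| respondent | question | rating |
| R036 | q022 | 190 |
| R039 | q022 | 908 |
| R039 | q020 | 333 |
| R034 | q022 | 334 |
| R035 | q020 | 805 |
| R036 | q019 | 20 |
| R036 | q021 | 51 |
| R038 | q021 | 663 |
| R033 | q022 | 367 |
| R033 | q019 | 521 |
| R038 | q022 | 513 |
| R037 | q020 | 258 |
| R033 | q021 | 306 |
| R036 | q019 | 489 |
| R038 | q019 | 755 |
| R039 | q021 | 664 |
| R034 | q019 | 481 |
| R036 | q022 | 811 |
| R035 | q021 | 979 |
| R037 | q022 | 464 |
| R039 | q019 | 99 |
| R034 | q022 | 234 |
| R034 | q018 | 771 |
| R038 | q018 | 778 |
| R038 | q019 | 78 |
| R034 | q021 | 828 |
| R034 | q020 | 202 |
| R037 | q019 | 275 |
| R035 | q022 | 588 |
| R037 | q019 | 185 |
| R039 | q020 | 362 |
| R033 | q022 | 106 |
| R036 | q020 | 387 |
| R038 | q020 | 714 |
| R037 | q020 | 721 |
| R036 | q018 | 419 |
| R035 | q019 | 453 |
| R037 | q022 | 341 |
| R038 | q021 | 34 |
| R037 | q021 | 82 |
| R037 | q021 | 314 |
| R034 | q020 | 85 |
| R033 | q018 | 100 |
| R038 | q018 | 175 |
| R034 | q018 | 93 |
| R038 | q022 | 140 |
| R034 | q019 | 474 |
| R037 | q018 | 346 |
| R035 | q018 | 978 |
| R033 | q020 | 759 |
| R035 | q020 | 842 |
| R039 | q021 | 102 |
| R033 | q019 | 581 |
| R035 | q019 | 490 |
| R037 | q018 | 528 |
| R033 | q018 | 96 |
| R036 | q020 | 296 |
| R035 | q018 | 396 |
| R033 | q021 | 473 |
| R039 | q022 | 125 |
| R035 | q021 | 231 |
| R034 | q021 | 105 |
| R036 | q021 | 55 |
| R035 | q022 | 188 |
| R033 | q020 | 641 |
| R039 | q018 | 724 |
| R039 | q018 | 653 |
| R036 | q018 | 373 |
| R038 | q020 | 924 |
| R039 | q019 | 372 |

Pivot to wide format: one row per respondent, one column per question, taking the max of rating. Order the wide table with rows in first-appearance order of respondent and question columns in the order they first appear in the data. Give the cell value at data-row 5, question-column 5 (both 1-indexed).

With rows in first-appearance order of respondent, row 5 is respondent=R038. question columns in first-appearance order: q022, q020, q019, q021, q018; column 5 is q018.
Long rows with respondent=R038, question=q018: max(778, 175) = 778.

778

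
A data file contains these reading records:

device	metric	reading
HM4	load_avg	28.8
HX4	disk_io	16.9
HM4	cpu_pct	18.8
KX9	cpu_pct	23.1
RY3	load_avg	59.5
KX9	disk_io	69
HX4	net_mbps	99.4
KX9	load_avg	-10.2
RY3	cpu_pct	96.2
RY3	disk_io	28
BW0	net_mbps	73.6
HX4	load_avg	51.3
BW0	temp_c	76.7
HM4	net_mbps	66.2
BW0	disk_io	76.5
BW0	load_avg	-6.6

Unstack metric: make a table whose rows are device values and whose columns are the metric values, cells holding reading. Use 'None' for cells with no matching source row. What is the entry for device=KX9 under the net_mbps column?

None

No long-format row has device=KX9 and metric=net_mbps, so the cell is None.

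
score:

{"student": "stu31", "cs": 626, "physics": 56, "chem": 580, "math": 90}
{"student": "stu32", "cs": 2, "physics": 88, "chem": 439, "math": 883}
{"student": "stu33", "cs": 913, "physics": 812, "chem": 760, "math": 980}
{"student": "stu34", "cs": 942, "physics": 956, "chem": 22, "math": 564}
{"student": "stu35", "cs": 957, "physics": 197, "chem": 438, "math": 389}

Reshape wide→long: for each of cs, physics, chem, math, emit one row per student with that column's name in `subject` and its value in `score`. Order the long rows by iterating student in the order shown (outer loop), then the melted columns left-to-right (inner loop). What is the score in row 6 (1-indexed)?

88

20 rows total (5 × 4). Row 6: index ⌊(6-1)/4⌋ = 1 into student → stu32; (6-1) mod 4 = 1 into the melted columns → physics.
So row 6 is (stu32, physics, 88); score = 88.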